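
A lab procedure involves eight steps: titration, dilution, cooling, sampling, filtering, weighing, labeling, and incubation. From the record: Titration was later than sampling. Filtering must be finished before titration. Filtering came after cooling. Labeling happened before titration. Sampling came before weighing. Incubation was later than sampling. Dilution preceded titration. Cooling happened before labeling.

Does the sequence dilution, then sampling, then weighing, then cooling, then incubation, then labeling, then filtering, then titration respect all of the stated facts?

yes

Check each stated constraint against the proposed order — e.g. sampling is ahead of titration; dilution is ahead of titration. Every pair is in the required order; nothing is violated.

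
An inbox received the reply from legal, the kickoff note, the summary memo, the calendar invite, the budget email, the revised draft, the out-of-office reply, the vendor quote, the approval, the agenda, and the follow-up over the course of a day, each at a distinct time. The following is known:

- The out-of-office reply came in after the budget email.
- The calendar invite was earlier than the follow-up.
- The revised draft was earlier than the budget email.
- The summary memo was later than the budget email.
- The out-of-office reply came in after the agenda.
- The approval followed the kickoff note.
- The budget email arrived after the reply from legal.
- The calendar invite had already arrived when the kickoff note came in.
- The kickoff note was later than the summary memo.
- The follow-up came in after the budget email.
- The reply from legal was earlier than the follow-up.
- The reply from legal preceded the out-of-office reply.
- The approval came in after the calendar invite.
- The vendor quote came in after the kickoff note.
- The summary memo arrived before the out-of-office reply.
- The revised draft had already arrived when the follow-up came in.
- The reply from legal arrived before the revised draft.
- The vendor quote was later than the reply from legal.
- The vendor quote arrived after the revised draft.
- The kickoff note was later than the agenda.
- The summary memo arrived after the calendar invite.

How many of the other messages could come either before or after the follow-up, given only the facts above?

Forced before the follow-up: the budget email, the calendar invite, the reply from legal, and the revised draft.
That leaves the agenda, the approval, the kickoff note, the out-of-office reply, the summary memo, and the vendor quote with no forced order relative to the follow-up — 6.

6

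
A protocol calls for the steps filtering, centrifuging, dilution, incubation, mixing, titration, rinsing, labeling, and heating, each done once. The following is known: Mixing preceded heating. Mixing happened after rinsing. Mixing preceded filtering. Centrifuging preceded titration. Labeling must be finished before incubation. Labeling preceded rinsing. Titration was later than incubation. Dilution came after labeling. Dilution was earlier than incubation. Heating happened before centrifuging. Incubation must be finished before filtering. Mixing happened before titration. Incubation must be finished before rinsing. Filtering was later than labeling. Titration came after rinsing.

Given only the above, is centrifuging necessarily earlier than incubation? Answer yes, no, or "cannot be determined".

Tracing the constraints gives incubation → rinsing → mixing → heating → centrifuging, so incubation must come before centrifuging.
That means centrifuging cannot be before incubation.

no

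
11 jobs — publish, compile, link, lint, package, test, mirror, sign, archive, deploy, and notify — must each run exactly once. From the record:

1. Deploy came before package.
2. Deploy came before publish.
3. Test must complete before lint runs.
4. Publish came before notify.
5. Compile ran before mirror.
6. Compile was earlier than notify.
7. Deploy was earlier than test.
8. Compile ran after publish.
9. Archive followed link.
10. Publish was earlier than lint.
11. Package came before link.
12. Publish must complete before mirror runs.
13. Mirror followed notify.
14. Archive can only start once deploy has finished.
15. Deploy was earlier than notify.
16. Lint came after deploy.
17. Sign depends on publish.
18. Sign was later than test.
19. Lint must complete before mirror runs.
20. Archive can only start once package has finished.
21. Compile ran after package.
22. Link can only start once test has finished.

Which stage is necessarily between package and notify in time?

Tracing the constraints gives package → compile → notify, so compile sits after package and before notify.
No other stage is forced both after package and before notify.

compile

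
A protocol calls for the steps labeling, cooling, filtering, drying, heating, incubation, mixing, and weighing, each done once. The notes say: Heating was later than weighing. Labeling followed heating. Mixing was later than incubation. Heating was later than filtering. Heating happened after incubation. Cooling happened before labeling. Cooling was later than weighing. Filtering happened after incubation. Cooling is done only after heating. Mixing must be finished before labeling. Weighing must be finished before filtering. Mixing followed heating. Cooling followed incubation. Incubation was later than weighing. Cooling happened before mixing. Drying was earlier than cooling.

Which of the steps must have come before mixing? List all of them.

Directly stated before mixing: cooling, heating, and incubation.
Drying reaches mixing via drying → cooling → mixing.
Filtering reaches mixing via filtering → heating → mixing.
Weighing reaches mixing via weighing → heating → mixing.

cooling, drying, filtering, heating, incubation, weighing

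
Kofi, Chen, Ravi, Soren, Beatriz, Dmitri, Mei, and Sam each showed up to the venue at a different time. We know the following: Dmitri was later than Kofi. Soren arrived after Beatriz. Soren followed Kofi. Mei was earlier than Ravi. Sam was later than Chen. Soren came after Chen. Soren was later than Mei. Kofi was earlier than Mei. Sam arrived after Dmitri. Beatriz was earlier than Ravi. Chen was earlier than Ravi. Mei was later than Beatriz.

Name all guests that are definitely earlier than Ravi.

Beatriz, Chen, Kofi, Mei

Directly stated before Ravi: Beatriz, Chen, and Mei.
Kofi reaches Ravi via Kofi → Mei → Ravi.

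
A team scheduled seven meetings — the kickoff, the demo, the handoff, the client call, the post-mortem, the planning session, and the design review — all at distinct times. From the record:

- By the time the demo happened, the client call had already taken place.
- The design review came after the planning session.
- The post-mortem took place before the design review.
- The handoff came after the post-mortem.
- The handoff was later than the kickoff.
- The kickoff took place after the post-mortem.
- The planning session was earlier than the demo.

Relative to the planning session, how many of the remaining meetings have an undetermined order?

Forced after the planning session: the demo and the design review.
That leaves the client call, the handoff, the kickoff, and the post-mortem with no forced order relative to the planning session — 4.

4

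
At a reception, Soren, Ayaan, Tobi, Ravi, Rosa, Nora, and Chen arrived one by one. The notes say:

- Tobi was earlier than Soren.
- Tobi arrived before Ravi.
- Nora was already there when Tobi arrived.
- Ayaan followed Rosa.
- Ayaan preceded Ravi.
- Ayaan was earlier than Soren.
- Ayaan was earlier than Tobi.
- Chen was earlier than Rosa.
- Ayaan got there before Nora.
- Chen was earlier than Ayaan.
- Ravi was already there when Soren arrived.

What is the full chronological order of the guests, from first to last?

The constraints fix every adjacent pair, so only one ordering works:
Chen → Rosa → Ayaan → Nora → Tobi → Ravi → Soren.

Chen, Rosa, Ayaan, Nora, Tobi, Ravi, Soren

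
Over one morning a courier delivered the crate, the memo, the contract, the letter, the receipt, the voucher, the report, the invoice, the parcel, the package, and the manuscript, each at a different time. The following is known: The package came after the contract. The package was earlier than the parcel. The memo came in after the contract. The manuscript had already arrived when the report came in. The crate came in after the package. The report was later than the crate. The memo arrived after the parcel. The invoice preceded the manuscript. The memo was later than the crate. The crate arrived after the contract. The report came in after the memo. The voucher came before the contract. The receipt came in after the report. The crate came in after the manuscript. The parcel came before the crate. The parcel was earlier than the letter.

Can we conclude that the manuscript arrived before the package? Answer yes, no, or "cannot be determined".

cannot be determined

No chain of stated constraints runs from the manuscript to the package, and none runs from the package to the manuscript either.
So the relative order of the manuscript and the package is not fixed by the given facts.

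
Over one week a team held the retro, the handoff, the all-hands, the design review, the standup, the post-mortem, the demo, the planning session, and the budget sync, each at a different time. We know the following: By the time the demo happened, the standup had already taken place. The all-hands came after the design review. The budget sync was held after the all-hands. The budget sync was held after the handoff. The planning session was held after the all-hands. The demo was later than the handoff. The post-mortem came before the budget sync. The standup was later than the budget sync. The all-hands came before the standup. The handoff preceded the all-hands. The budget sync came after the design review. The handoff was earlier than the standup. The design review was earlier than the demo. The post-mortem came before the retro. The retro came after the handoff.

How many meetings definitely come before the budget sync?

4

Directly stated before the budget sync: the all-hands, the design review, the handoff, and the post-mortem.
No chain forces the standup (or any of the others) ahead of the budget sync.
That's the all-hands, the design review, the handoff, and the post-mortem — 4 in all.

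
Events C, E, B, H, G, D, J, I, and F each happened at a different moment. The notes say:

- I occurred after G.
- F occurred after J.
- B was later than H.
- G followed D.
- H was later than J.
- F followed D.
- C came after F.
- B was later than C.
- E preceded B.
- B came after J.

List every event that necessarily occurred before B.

C, D, E, F, H, J

Directly stated before B: C, E, H, and J.
D reaches B via D → F → C → B.
F reaches B via F → C → B.
No chain forces G (or any of the others) ahead of B.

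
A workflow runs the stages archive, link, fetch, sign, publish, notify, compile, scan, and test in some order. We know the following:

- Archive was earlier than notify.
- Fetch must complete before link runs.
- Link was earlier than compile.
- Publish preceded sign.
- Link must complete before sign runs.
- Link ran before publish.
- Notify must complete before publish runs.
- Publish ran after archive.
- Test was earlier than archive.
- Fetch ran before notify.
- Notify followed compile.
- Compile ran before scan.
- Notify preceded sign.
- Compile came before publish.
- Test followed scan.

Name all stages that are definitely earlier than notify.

archive, compile, fetch, link, scan, test

Directly stated before notify: archive, compile, and fetch.
Link reaches notify via link → compile → notify.
Scan reaches notify via scan → test → archive → notify.
Test reaches notify via test → archive → notify.
No chain forces sign (or any of the others) ahead of notify.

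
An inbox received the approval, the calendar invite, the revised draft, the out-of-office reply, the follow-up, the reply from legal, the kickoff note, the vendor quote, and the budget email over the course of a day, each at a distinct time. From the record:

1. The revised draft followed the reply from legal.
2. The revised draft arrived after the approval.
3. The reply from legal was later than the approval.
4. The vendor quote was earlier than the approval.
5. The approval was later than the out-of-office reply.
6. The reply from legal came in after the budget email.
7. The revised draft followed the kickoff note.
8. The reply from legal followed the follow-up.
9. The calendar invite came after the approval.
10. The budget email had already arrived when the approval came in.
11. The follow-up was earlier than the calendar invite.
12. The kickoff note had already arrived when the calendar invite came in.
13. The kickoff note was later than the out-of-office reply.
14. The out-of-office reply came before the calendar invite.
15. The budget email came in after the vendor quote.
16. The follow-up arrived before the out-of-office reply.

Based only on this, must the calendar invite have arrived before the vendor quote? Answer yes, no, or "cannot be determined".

Tracing the constraints gives the vendor quote → the approval → the calendar invite, so the vendor quote must come before the calendar invite.
That means the calendar invite cannot be before the vendor quote.

no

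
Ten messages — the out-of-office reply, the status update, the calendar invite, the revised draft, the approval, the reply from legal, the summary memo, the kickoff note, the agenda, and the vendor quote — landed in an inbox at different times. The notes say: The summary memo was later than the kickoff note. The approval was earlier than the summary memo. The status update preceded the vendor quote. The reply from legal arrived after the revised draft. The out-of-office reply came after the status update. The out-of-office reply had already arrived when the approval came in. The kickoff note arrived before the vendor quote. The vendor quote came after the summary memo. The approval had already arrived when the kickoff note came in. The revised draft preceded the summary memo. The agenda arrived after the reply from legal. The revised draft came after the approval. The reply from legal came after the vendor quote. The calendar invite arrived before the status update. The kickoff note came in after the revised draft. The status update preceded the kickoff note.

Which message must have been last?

Every other message has a chain of constraints placing it before the agenda, so the agenda is last.

the agenda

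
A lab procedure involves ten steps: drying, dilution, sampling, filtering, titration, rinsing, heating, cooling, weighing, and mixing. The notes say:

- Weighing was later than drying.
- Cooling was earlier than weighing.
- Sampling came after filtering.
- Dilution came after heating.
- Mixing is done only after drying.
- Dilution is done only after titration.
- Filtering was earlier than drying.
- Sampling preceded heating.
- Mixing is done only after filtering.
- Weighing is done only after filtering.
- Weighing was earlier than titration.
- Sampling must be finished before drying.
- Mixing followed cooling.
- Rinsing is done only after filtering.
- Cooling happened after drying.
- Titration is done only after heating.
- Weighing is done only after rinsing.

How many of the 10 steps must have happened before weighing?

Directly stated before weighing: cooling, drying, filtering, and rinsing.
Sampling reaches weighing via sampling → drying → weighing.
No chain forces mixing (or any of the others) ahead of weighing.
That's cooling, drying, filtering, rinsing, and sampling — 5 in all.

5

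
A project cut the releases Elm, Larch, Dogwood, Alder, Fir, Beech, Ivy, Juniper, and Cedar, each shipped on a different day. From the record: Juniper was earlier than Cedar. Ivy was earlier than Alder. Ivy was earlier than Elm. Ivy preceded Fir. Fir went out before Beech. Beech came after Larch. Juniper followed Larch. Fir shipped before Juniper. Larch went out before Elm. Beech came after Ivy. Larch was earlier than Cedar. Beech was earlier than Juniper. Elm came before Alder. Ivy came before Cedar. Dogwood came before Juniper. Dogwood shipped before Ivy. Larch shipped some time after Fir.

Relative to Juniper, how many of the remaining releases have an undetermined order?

Forced before Juniper: Beech, Dogwood, Fir, Ivy, and Larch; forced after Juniper: Cedar.
That leaves Alder and Elm with no forced order relative to Juniper — 2.

2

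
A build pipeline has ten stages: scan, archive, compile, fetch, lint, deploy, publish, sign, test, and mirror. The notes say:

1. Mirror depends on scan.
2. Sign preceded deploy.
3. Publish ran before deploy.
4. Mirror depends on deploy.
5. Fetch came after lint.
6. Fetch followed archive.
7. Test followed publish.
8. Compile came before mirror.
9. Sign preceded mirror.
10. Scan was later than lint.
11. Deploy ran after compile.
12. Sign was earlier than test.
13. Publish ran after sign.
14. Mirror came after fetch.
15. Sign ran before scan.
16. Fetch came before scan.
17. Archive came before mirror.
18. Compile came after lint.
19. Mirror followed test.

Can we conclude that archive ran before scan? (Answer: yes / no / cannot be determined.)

yes

Chain the constraints: archive → fetch → scan. Each link is directly stated, so archive comes before scan.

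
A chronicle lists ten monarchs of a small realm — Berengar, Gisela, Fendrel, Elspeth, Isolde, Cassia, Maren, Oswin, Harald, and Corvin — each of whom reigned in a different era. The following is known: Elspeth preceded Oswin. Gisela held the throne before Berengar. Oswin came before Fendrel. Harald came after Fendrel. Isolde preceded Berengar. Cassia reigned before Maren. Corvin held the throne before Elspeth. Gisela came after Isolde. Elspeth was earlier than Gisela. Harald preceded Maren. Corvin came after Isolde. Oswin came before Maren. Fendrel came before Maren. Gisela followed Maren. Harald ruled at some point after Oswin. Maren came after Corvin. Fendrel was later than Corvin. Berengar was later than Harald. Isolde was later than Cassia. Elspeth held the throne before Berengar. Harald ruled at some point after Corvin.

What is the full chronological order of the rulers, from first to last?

Cassia, Isolde, Corvin, Elspeth, Oswin, Fendrel, Harald, Maren, Gisela, Berengar

The constraints fix every adjacent pair, so only one ordering works:
Cassia → Isolde → Corvin → Elspeth → Oswin → Fendrel → Harald → Maren → Gisela → Berengar.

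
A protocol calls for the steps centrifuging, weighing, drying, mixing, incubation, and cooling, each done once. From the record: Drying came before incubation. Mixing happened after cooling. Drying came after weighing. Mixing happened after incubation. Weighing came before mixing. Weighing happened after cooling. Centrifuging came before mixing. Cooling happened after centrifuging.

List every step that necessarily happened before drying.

centrifuging, cooling, weighing

Directly stated before drying: weighing.
Centrifuging reaches drying via centrifuging → cooling → weighing → drying.
Cooling reaches drying via cooling → weighing → drying.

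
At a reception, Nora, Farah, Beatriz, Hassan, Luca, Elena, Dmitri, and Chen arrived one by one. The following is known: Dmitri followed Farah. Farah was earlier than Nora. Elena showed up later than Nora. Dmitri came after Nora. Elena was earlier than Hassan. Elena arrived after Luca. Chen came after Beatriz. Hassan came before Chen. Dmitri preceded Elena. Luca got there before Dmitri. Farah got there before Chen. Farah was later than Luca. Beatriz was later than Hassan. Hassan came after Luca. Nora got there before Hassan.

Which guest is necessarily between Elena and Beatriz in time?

Tracing the constraints gives Elena → Hassan → Beatriz, so Hassan sits after Elena and before Beatriz.
No other guest is forced both after Elena and before Beatriz.

Hassan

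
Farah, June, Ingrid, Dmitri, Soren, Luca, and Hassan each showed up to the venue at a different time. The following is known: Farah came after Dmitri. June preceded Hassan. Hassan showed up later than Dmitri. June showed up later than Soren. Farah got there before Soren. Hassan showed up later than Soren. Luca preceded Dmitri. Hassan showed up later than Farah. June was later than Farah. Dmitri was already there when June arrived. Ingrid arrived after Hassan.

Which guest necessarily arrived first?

Luca has a chain of constraints placing them before every other guest, so Luca must be first.

Luca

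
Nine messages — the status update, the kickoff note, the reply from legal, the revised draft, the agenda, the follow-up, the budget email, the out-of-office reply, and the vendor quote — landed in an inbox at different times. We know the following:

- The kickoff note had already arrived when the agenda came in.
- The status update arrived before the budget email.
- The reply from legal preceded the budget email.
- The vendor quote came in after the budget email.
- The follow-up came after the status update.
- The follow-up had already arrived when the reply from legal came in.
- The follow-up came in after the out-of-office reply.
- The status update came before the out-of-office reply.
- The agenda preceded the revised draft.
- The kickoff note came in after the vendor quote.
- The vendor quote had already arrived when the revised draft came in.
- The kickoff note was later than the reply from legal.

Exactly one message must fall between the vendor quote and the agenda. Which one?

the kickoff note

Tracing the constraints gives the vendor quote → the kickoff note → the agenda, so the kickoff note sits after the vendor quote and before the agenda.
No other message is forced both after the vendor quote and before the agenda.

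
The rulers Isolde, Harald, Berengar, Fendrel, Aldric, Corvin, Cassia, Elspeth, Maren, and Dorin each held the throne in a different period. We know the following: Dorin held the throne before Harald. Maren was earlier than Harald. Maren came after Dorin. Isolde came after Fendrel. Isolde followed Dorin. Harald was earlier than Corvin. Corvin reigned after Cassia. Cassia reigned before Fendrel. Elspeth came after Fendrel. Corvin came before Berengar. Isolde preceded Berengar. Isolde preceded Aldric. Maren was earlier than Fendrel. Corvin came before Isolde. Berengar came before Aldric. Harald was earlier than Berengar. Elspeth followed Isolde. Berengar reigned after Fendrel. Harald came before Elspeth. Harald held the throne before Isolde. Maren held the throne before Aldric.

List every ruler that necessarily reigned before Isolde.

Cassia, Corvin, Dorin, Fendrel, Harald, Maren

Directly stated before Isolde: Corvin, Dorin, Fendrel, and Harald.
Cassia reaches Isolde via Cassia → Fendrel → Isolde.
Maren reaches Isolde via Maren → Fendrel → Isolde.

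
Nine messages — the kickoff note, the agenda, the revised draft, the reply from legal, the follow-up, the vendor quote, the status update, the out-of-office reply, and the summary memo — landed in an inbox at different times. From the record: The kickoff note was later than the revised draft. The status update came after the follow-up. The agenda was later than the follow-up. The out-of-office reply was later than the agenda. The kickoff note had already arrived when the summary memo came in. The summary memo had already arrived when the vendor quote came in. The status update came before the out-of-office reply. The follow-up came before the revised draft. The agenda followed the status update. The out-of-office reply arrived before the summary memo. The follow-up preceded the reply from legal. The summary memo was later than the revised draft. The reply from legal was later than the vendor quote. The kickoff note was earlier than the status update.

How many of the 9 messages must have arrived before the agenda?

Directly stated before the agenda: the follow-up and the status update.
The kickoff note reaches the agenda via the kickoff note → the status update → the agenda.
The revised draft reaches the agenda via the revised draft → the kickoff note → the status update → the agenda.
That's the follow-up, the kickoff note, the revised draft, and the status update — 4 in all.

4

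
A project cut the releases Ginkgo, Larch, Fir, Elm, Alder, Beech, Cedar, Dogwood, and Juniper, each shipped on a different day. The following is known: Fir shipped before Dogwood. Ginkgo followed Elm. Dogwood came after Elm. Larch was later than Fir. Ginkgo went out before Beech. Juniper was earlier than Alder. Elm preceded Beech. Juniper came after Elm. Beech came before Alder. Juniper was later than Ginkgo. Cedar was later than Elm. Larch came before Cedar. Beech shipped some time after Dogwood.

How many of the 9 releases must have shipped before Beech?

Directly stated before Beech: Dogwood, Elm, and Ginkgo.
Fir reaches Beech via Fir → Dogwood → Beech.
No chain forces Juniper (or any of the others) ahead of Beech.
That's Dogwood, Elm, Fir, and Ginkgo — 4 in all.

4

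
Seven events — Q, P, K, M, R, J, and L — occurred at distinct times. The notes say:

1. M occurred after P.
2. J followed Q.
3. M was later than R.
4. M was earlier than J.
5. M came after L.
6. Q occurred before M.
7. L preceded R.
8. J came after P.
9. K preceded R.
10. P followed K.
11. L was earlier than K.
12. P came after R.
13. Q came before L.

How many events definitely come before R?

Directly stated before R: K and L.
Q reaches R via Q → L → R.
No chain forces J (or any of the others) ahead of R.
That's K, L, and Q — 3 in all.

3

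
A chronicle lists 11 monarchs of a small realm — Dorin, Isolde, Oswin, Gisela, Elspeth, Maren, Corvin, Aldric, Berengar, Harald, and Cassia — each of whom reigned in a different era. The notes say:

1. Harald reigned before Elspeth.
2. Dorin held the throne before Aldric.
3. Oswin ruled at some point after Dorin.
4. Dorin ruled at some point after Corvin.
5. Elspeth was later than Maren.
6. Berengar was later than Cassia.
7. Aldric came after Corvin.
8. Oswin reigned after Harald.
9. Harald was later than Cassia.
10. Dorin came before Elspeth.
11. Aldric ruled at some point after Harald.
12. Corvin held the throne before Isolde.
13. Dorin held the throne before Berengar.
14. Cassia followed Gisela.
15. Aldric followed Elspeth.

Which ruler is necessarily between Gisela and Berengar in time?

Tracing the constraints gives Gisela → Cassia → Berengar, so Cassia sits after Gisela and before Berengar.
No other ruler is forced both after Gisela and before Berengar.

Cassia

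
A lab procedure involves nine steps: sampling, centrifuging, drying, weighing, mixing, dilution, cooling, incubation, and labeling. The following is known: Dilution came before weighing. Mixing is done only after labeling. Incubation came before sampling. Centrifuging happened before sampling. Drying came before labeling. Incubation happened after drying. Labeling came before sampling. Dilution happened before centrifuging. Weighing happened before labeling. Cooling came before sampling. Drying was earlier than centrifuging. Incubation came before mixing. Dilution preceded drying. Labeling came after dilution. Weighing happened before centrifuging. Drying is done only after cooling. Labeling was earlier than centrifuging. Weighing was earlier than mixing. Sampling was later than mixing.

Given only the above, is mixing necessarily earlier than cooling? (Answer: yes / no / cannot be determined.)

no

Tracing the constraints gives cooling → drying → incubation → mixing, so cooling must come before mixing.
That means mixing cannot be before cooling.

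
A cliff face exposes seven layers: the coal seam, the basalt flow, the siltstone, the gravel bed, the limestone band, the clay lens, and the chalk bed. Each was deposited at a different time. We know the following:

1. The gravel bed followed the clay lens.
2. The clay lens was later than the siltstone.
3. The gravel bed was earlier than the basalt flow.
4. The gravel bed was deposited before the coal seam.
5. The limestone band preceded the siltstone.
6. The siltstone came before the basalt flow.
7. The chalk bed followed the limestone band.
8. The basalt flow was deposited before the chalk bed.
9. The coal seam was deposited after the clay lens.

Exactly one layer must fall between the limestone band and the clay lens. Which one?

Tracing the constraints gives the limestone band → the siltstone → the clay lens, so the siltstone sits after the limestone band and before the clay lens.
No other layer is forced both after the limestone band and before the clay lens.

the siltstone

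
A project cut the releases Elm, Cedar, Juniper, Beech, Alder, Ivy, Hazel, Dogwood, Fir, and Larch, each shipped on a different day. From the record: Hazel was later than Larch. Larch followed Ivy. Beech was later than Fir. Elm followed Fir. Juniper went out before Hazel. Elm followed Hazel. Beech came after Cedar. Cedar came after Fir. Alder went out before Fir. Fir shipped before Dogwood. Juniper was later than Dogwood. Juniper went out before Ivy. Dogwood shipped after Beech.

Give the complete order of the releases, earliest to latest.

The constraints fix every adjacent pair, so only one ordering works:
Alder → Fir → Cedar → Beech → Dogwood → Juniper → Ivy → Larch → Hazel → Elm.

Alder, Fir, Cedar, Beech, Dogwood, Juniper, Ivy, Larch, Hazel, Elm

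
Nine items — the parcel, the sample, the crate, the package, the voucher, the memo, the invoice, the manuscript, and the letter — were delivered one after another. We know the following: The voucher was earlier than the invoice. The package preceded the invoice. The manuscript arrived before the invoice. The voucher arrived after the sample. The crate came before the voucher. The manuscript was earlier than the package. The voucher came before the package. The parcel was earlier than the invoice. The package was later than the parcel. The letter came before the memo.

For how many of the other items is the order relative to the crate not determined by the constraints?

5

Forced after the crate: the invoice, the package, and the voucher.
That leaves the letter, the manuscript, the memo, the parcel, and the sample with no forced order relative to the crate — 5.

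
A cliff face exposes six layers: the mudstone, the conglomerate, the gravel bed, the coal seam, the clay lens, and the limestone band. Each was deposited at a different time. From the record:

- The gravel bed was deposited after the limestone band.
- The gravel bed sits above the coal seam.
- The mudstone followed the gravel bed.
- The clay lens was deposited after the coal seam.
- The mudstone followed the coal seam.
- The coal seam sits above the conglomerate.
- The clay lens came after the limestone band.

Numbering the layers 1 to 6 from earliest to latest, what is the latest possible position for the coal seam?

3

The coal seam must come before the clay lens, the gravel bed, and the mudstone — 3 layers forced after it.
Everything else can be placed before the coal seam in some valid order, so the coal seam can sit as late as position 6 − 3 = 3.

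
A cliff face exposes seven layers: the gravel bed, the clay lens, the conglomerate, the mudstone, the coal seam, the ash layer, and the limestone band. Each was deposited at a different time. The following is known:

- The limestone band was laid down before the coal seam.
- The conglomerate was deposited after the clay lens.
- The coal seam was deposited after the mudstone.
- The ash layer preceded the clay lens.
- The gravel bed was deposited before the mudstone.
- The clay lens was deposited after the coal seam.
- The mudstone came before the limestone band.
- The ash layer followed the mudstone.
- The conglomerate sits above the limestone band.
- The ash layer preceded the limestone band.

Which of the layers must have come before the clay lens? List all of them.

Directly stated before the clay lens: the ash layer and the coal seam.
The gravel bed reaches the clay lens via the gravel bed → the mudstone → the ash layer → the clay lens.
The limestone band reaches the clay lens via the limestone band → the coal seam → the clay lens.
The mudstone reaches the clay lens via the mudstone → the ash layer → the clay lens.

the ash layer, the coal seam, the gravel bed, the limestone band, the mudstone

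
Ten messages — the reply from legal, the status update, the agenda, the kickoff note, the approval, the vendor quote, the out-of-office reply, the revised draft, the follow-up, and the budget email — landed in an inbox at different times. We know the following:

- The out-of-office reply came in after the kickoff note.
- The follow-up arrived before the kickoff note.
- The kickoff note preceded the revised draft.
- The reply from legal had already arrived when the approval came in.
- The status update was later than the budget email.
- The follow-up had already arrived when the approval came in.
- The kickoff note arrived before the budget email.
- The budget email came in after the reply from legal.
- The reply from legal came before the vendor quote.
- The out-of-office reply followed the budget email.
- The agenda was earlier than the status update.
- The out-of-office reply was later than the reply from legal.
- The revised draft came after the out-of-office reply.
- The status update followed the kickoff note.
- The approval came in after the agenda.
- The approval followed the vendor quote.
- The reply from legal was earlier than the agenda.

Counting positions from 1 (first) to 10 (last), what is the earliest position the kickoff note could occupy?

2

The follow-up must come before the kickoff note — 1 forced predecessor.
Nothing else is forced ahead of the kickoff note, so its earliest slot is position 1 + 1 = 2.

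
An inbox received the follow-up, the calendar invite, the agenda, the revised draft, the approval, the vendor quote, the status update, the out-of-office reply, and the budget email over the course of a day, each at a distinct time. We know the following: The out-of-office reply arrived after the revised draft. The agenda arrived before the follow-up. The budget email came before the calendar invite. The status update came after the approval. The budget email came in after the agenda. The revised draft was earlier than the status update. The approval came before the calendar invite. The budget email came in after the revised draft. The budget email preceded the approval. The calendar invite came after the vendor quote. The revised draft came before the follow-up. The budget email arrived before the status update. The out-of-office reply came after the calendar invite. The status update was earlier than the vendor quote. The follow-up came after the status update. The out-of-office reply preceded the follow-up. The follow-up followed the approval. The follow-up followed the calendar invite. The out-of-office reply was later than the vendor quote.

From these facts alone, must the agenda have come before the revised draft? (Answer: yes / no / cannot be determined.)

cannot be determined

No chain of stated constraints runs from the agenda to the revised draft, and none runs from the revised draft to the agenda either.
So the relative order of the agenda and the revised draft is not fixed by the given facts.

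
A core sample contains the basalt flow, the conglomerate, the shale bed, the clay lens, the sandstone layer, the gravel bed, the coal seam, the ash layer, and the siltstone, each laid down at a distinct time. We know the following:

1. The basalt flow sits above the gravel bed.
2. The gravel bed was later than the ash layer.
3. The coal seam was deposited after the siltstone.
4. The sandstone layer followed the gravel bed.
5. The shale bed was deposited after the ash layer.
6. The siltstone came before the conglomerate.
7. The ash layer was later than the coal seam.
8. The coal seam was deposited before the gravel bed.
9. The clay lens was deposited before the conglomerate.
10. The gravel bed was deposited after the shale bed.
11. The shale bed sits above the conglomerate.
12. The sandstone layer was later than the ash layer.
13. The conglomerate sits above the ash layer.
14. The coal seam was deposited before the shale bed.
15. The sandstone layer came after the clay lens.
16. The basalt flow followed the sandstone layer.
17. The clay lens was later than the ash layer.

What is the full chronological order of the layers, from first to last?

The constraints fix every adjacent pair, so only one ordering works:
the siltstone → the coal seam → the ash layer → the clay lens → the conglomerate → the shale bed → the gravel bed → the sandstone layer → the basalt flow.

the siltstone, the coal seam, the ash layer, the clay lens, the conglomerate, the shale bed, the gravel bed, the sandstone layer, the basalt flow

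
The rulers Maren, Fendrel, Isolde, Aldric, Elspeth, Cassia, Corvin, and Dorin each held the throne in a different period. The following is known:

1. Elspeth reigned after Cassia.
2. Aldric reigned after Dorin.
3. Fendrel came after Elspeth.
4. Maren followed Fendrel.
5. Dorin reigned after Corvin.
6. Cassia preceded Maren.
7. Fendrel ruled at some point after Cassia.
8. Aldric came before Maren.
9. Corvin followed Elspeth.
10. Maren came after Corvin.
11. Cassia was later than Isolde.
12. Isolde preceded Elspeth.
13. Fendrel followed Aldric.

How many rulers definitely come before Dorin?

Directly stated before Dorin: Corvin.
Cassia reaches Dorin via Cassia → Elspeth → Corvin → Dorin.
Elspeth reaches Dorin via Elspeth → Corvin → Dorin.
Isolde reaches Dorin via Isolde → Elspeth → Corvin → Dorin.
No chain forces Aldric (or any of the others) ahead of Dorin.
That's Cassia, Corvin, Elspeth, and Isolde — 4 in all.

4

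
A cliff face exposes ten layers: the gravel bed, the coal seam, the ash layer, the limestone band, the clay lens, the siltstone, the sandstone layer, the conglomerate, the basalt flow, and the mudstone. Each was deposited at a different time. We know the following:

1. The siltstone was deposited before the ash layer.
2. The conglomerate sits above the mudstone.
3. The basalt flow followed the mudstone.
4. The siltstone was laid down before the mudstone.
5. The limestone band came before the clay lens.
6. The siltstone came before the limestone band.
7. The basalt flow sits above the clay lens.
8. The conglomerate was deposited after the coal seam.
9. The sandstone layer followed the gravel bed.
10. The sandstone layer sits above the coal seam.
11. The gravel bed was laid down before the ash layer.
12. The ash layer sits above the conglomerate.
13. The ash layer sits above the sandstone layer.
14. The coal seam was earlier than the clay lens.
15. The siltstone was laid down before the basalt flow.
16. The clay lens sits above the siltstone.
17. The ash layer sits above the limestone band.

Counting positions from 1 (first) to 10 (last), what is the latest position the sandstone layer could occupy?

The sandstone layer must come before the ash layer — 1 layer forced after it.
Everything else can be placed before the sandstone layer in some valid order, so the sandstone layer can sit as late as position 10 − 1 = 9.

9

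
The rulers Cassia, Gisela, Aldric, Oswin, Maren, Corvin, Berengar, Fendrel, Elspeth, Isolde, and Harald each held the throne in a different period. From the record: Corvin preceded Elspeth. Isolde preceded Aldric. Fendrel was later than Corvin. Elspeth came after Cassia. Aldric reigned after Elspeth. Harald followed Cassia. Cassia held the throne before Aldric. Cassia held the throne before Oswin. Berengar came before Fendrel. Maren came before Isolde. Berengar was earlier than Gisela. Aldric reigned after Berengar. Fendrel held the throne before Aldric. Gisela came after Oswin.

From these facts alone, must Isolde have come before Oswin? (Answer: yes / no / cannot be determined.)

No chain of stated constraints runs from Isolde to Oswin, and none runs from Oswin to Isolde either.
So the relative order of Isolde and Oswin is not fixed by the given facts.

cannot be determined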